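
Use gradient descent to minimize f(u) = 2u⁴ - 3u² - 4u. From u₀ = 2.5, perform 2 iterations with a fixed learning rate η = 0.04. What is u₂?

-0.31183232

f′(u) = 8u³ - 6u - 4
u₁ = 2.5 − 0.04·106 = -1.74
u₂ = -1.74 − 0.04·(-35.704192) = -0.31183232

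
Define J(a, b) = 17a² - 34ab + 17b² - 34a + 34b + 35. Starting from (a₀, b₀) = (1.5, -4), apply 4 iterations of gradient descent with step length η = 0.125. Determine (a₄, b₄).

(7118.390625, -7120.890625)

∇J = (34a - 34b - 34, -34a + 34b + 34)
Step 1: at (1.5, -4), ∇J = (153, -153) → (1.5, -4) − 0.125·(153, -153) = (-17.625, 15.125)
Step 2: at (-17.625, 15.125), ∇J = (-1147.5, 1147.5) → (-17.625, 15.125) − 0.125·(-1147.5, 1147.5) = (125.8125, -128.3125)
Step 3: at (125.8125, -128.3125), ∇J = (8606.25, -8606.25) → (125.8125, -128.3125) − 0.125·(8606.25, -8606.25) = (-949.96875, 947.46875)
Step 4: at (-949.96875, 947.46875), ∇J = (-64546.875, 64546.875) → (-949.96875, 947.46875) − 0.125·(-64546.875, 64546.875) = (7118.390625, -7120.890625)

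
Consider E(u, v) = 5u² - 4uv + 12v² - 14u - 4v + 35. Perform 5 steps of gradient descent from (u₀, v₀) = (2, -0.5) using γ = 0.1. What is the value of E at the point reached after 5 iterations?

∇E = (10u - 4v - 14, -4u + 24v - 4)
(u₁, v₁) = (2, -0.5) − 0.1·(8, -24) = (1.2, 1.9)
(u₂, v₂) = (1.2, 1.9) − 0.1·(-9.6, 36.8) = (2.16, -1.78)
(u₃, v₃) = (2.16, -1.78) − 0.1·(14.72, -55.36) = (0.688, 3.756)
(u₄, v₄) = (0.688, 3.756) − 0.1·(-22.144, 83.392) = (2.9024, -4.5832)
(u₅, v₅) = (2.9024, -4.5832) − 0.1·(33.3568, -125.6064) = (-0.43328, 7.97744)
E(-0.43328, 7.97744) = 787.595266048

787.595266048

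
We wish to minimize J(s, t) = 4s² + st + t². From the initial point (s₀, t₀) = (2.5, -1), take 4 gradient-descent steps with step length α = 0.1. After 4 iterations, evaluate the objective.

∇J = (8s + t, s + 2t)
Step 1: at (2.5, -1), ∇J = (19, 0.5) → (2.5, -1) − 0.1·(19, 0.5) = (0.6, -1.05)
Step 2: at (0.6, -1.05), ∇J = (3.75, -1.5) → (0.6, -1.05) − 0.1·(3.75, -1.5) = (0.225, -0.9)
Step 3: at (0.225, -0.9), ∇J = (0.9, -1.575) → (0.225, -0.9) − 0.1·(0.9, -1.575) = (0.135, -0.7425)
Step 4: at (0.135, -0.7425), ∇J = (0.3375, -1.35) → (0.135, -0.7425) − 0.1·(0.3375, -1.35) = (0.10125, -0.6075)
J(0.10125, -0.6075) = 0.348553125

0.348553125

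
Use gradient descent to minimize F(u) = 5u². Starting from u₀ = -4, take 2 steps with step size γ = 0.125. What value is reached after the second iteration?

F′(u) = 10u
Step 1: F′(-4) = -40; u₁ = -4 − 0.125·(-40) = 1
Step 2: F′(1) = 10; u₂ = 1 − 0.125·10 = -0.25

-0.25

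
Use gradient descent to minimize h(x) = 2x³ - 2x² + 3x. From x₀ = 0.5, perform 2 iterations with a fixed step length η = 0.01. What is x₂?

h′(x) = 6x² - 4x + 3
Step 1: h′(0.5) = 2.5; x₁ = 0.5 − 0.01·2.5 = 0.475
Step 2: h′(0.475) = 2.45375; x₂ = 0.475 − 0.01·2.45375 = 0.4504625

0.4504625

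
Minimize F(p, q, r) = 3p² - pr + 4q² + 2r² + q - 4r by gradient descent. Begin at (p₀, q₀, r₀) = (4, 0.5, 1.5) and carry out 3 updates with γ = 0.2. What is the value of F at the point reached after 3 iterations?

∇F = (6p - r, 8q + 1, -p + 4r - 4)
Step 1: at (4, 0.5, 1.5), ∇F = (22.5, 5, -2) → (4, 0.5, 1.5) − 0.2·(22.5, 5, -2) = (-0.5, -0.5, 1.9)
Step 2: at (-0.5, -0.5, 1.9), ∇F = (-4.9, -3, 4.1) → (-0.5, -0.5, 1.9) − 0.2·(-4.9, -3, 4.1) = (0.48, 0.1, 1.08)
Step 3: at (0.48, 0.1, 1.08), ∇F = (1.8, 1.8, -0.16) → (0.48, 0.1, 1.08) − 0.2·(1.8, 1.8, -0.16) = (0.12, -0.26, 1.112)
F(0.12, -0.26, 1.112) = -2.054752

-2.054752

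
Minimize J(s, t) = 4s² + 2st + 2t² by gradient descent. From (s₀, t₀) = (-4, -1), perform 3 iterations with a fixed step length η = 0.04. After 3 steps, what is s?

∇J = (8s + 2t, 2s + 4t)
Step 1: at (-4, -1), ∇J = (-34, -12) → (-4, -1) − 0.04·(-34, -12) = (-2.64, -0.52)
Step 2: at (-2.64, -0.52), ∇J = (-22.16, -7.36) → (-2.64, -0.52) − 0.04·(-22.16, -7.36) = (-1.7536, -0.2256)
Step 3: at (-1.7536, -0.2256), ∇J = (-14.48, -4.4096) → (-1.7536, -0.2256) − 0.04·(-14.48, -4.4096) = (-1.1744, -0.049216)
s = -1.1744

-1.1744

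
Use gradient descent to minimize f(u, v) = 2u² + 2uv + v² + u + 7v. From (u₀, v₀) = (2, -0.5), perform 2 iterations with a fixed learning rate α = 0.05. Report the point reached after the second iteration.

(1.33, -1.41)

∇f = (4u + 2v + 1, 2u + 2v + 7)
(u₁, v₁) = (2, -0.5) − 0.05·(8, 10) = (1.6, -1)
(u₂, v₂) = (1.6, -1) − 0.05·(5.4, 8.2) = (1.33, -1.41)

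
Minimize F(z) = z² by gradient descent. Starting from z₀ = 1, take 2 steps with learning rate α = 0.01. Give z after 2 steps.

0.9604

F′(z) = 2z
Step 1: F′(1) = 2; z₁ = 1 − 0.01·2 = 0.98
Step 2: F′(0.98) = 1.96; z₂ = 0.98 − 0.01·1.96 = 0.9604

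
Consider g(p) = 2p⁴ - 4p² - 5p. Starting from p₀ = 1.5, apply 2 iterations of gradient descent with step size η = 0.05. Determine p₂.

g′(p) = 8p³ - 8p - 5
Step 1: g′(1.5) = 10; p₁ = 1.5 − 0.05·10 = 1
Step 2: g′(1) = -5; p₂ = 1 − 0.05·(-5) = 1.25

1.25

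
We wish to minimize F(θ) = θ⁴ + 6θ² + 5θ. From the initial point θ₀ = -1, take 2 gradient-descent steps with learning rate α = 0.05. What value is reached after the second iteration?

-0.411775

F′(θ) = 4θ³ + 12θ + 5
θ₁ = -1 − 0.05·(-11) = -0.45
θ₂ = -0.45 − 0.05·(-0.7645) = -0.411775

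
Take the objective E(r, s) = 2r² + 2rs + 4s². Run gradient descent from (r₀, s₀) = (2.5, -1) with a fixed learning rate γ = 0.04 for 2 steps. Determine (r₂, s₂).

∇E = (4r + 2s, 2r + 8s)
Step 1: at (2.5, -1), ∇E = (8, -3) → (2.5, -1) − 0.04·(8, -3) = (2.18, -0.88)
Step 2: at (2.18, -0.88), ∇E = (6.96, -2.68) → (2.18, -0.88) − 0.04·(6.96, -2.68) = (1.9016, -0.7728)

(1.9016, -0.7728)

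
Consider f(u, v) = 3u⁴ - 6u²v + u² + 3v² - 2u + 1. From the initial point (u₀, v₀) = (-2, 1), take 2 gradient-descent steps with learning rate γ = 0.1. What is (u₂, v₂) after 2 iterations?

(-209.8064, 21.304)

∇f = (12u³ - 12uv + 2u - 2, -6u² + 6v)
Step 1: at (-2, 1), ∇f = (-78, -18) → (-2, 1) − 0.1·(-78, -18) = (5.8, 2.8)
Step 2: at (5.8, 2.8), ∇f = (2156.064, -185.04) → (5.8, 2.8) − 0.1·(2156.064, -185.04) = (-209.8064, 21.304)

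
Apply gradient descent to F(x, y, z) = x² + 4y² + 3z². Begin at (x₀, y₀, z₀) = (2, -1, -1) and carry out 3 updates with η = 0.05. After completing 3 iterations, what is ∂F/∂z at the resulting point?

∇F = (2x, 8y, 6z)
(x₁, y₁, z₁) = (2, -1, -1) − 0.05·(4, -8, -6) = (1.8, -0.6, -0.7)
(x₂, y₂, z₂) = (1.8, -0.6, -0.7) − 0.05·(3.6, -4.8, -4.2) = (1.62, -0.36, -0.49)
(x₃, y₃, z₃) = (1.62, -0.36, -0.49) − 0.05·(3.24, -2.88, -2.94) = (1.458, -0.216, -0.343)
∂F/∂z at (1.458, -0.216, -0.343) = -2.058

-2.058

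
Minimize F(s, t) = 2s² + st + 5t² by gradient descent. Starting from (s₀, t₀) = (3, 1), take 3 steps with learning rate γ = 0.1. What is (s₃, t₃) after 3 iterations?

(0.647, -0.105)

∇F = (4s + t, s + 10t)
(s₁, t₁) = (3, 1) − 0.1·(13, 13) = (1.7, -0.3)
(s₂, t₂) = (1.7, -0.3) − 0.1·(6.5, -1.3) = (1.05, -0.17)
(s₃, t₃) = (1.05, -0.17) − 0.1·(4.03, -0.65) = (0.647, -0.105)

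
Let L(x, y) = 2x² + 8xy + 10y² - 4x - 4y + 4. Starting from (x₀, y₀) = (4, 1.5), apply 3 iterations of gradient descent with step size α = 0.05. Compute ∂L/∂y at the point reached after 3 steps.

-0.256

∇L = (4x + 8y - 4, 8x + 20y - 4)
(x₁, y₁) = (4, 1.5) − 0.05·(24, 58) = (2.8, -1.4)
(x₂, y₂) = (2.8, -1.4) − 0.05·(-4, -9.6) = (3, -0.92)
(x₃, y₃) = (3, -0.92) − 0.05·(0.64, 1.6) = (2.968, -1)
∂L/∂y at (2.968, -1) = -0.256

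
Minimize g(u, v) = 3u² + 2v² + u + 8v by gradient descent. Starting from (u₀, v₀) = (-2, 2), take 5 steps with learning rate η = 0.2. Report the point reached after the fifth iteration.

(-0.16608, -1.99872)

∇g = (6u + 1, 4v + 8)
Step 1: at (-2, 2), ∇g = (-11, 16) → (-2, 2) − 0.2·(-11, 16) = (0.2, -1.2)
Step 2: at (0.2, -1.2), ∇g = (2.2, 3.2) → (0.2, -1.2) − 0.2·(2.2, 3.2) = (-0.24, -1.84)
Step 3: at (-0.24, -1.84), ∇g = (-0.44, 0.64) → (-0.24, -1.84) − 0.2·(-0.44, 0.64) = (-0.152, -1.968)
Step 4: at (-0.152, -1.968), ∇g = (0.088, 0.128) → (-0.152, -1.968) − 0.2·(0.088, 0.128) = (-0.1696, -1.9936)
Step 5: at (-0.1696, -1.9936), ∇g = (-0.0176, 0.0256) → (-0.1696, -1.9936) − 0.2·(-0.0176, 0.0256) = (-0.16608, -1.99872)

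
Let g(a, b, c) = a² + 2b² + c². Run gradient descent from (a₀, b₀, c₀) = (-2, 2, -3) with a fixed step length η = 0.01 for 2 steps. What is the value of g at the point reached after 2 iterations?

∇g = (2a, 4b, 2c)
Step 1: at (-2, 2, -3), ∇g = (-4, 8, -6) → (-2, 2, -3) − 0.01·(-4, 8, -6) = (-1.96, 1.92, -2.94)
Step 2: at (-1.96, 1.92, -2.94), ∇g = (-3.92, 7.68, -5.88) → (-1.96, 1.92, -2.94) − 0.01·(-3.92, 7.68, -5.88) = (-1.9208, 1.8432, -2.8812)
g(-1.9208, 1.8432, -2.8812) = 18.78555856

18.78555856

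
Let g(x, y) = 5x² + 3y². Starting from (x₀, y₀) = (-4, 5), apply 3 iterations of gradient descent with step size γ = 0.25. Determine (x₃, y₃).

∇g = (10x, 6y)
Step 1: at (-4, 5), ∇g = (-40, 30) → (-4, 5) − 0.25·(-40, 30) = (6, -2.5)
Step 2: at (6, -2.5), ∇g = (60, -15) → (6, -2.5) − 0.25·(60, -15) = (-9, 1.25)
Step 3: at (-9, 1.25), ∇g = (-90, 7.5) → (-9, 1.25) − 0.25·(-90, 7.5) = (13.5, -0.625)

(13.5, -0.625)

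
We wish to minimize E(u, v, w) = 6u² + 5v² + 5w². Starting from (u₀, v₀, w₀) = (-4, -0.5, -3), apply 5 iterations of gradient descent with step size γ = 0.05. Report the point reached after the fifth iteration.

∇E = (12u, 10v, 10w)
(u₁, v₁, w₁) = (-4, -0.5, -3) − 0.05·(-48, -5, -30) = (-1.6, -0.25, -1.5)
(u₂, v₂, w₂) = (-1.6, -0.25, -1.5) − 0.05·(-19.2, -2.5, -15) = (-0.64, -0.125, -0.75)
(u₃, v₃, w₃) = (-0.64, -0.125, -0.75) − 0.05·(-7.68, -1.25, -7.5) = (-0.256, -0.0625, -0.375)
(u₄, v₄, w₄) = (-0.256, -0.0625, -0.375) − 0.05·(-3.072, -0.625, -3.75) = (-0.1024, -0.03125, -0.1875)
(u₅, v₅, w₅) = (-0.1024, -0.03125, -0.1875) − 0.05·(-1.2288, -0.3125, -1.875) = (-0.04096, -0.015625, -0.09375)

(-0.04096, -0.015625, -0.09375)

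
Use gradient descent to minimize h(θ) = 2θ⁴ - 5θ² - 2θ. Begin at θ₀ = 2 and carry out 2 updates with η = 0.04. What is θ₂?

0.51751424

h′(θ) = 8θ³ - 10θ - 2
θ₁ = 2 − 0.04·42 = 0.32
θ₂ = 0.32 − 0.04·(-4.937856) = 0.51751424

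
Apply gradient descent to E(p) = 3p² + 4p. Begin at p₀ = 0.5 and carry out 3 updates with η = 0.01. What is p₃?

0.302348

E′(p) = 6p + 4
p₁ = 0.5 − 0.01·7 = 0.43
p₂ = 0.43 − 0.01·6.58 = 0.3642
p₃ = 0.3642 − 0.01·6.1852 = 0.302348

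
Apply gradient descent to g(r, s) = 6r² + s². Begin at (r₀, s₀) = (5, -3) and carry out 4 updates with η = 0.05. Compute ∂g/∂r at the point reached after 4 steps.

1.536

∇g = (12r, 2s)
Step 1: at (5, -3), ∇g = (60, -6) → (5, -3) − 0.05·(60, -6) = (2, -2.7)
Step 2: at (2, -2.7), ∇g = (24, -5.4) → (2, -2.7) − 0.05·(24, -5.4) = (0.8, -2.43)
Step 3: at (0.8, -2.43), ∇g = (9.6, -4.86) → (0.8, -2.43) − 0.05·(9.6, -4.86) = (0.32, -2.187)
Step 4: at (0.32, -2.187), ∇g = (3.84, -4.374) → (0.32, -2.187) − 0.05·(3.84, -4.374) = (0.128, -1.9683)
∂g/∂r at (0.128, -1.9683) = 1.536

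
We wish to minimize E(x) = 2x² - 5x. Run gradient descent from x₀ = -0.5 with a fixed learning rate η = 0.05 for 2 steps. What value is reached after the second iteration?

0.13

E′(x) = 4x - 5
x₁ = -0.5 − 0.05·(-7) = -0.15
x₂ = -0.15 − 0.05·(-5.6) = 0.13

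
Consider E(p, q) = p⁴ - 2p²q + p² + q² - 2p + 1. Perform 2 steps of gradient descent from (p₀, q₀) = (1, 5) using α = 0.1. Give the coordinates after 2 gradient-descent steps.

(-0.3824, 4.712)

∇E = (4p³ - 4pq + 2p - 2, -2p² + 2q)
Step 1: at (1, 5), ∇E = (-16, 8) → (1, 5) − 0.1·(-16, 8) = (2.6, 4.2)
Step 2: at (2.6, 4.2), ∇E = (29.824, -5.12) → (2.6, 4.2) − 0.1·(29.824, -5.12) = (-0.3824, 4.712)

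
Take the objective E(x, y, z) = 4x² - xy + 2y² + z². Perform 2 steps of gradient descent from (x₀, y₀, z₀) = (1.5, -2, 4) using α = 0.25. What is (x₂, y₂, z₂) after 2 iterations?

∇E = (8x - y, -x + 4y, 2z)
Step 1: at (1.5, -2, 4), ∇E = (14, -9.5, 8) → (1.5, -2, 4) − 0.25·(14, -9.5, 8) = (-2, 0.375, 2)
Step 2: at (-2, 0.375, 2), ∇E = (-16.375, 3.5, 4) → (-2, 0.375, 2) − 0.25·(-16.375, 3.5, 4) = (2.09375, -0.5, 1)

(2.09375, -0.5, 1)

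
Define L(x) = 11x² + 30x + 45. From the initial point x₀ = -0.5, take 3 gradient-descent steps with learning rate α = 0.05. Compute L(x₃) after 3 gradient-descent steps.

24.54546275

L′(x) = 22x + 30
x₁ = -0.5 − 0.05·19 = -1.45
x₂ = -1.45 − 0.05·(-1.9) = -1.355
x₃ = -1.355 − 0.05·0.19 = -1.3645
L(-1.3645) = 24.54546275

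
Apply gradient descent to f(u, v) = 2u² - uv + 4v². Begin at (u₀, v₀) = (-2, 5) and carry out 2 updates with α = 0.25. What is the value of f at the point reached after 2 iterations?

∇f = (4u - v, -u + 8v)
(u₁, v₁) = (-2, 5) − 0.25·(-13, 42) = (1.25, -5.5)
(u₂, v₂) = (1.25, -5.5) − 0.25·(10.5, -45.25) = (-1.375, 5.8125)
f(-1.375, 5.8125) = 146.9140625

146.9140625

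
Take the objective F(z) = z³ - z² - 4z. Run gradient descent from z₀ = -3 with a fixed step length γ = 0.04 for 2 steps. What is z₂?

-6.409472

F′(z) = 3z² - 2z - 4
Step 1: F′(-3) = 29; z₁ = -3 − 0.04·29 = -4.16
Step 2: F′(-4.16) = 56.2368; z₂ = -4.16 − 0.04·56.2368 = -6.409472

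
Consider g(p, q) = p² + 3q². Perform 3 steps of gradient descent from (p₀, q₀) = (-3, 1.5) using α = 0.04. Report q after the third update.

∇g = (2p, 6q)
(p₁, q₁) = (-3, 1.5) − 0.04·(-6, 9) = (-2.76, 1.14)
(p₂, q₂) = (-2.76, 1.14) − 0.04·(-5.52, 6.84) = (-2.5392, 0.8664)
(p₃, q₃) = (-2.5392, 0.8664) − 0.04·(-5.0784, 5.1984) = (-2.336064, 0.658464)
q = 0.658464

0.658464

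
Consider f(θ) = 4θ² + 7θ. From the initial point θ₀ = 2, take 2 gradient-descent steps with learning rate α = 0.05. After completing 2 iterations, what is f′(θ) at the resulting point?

f′(θ) = 8θ + 7
θ₁ = 2 − 0.05·23 = 0.85
θ₂ = 0.85 − 0.05·13.8 = 0.16
f′(θ) at (0.16) = 8.28

8.28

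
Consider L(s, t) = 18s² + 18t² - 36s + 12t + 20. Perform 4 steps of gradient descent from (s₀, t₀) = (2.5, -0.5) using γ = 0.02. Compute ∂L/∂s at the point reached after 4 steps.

0.33191424

∇L = (36s - 36, 36t + 12)
(s₁, t₁) = (2.5, -0.5) − 0.02·(54, -6) = (1.42, -0.38)
(s₂, t₂) = (1.42, -0.38) − 0.02·(15.12, -1.68) = (1.1176, -0.3464)
(s₃, t₃) = (1.1176, -0.3464) − 0.02·(4.2336, -0.4704) = (1.032928, -0.336992)
(s₄, t₄) = (1.032928, -0.336992) − 0.02·(1.185408, -0.131712) = (1.00921984, -0.33435776)
∂L/∂s at (1.00921984, -0.33435776) = 0.33191424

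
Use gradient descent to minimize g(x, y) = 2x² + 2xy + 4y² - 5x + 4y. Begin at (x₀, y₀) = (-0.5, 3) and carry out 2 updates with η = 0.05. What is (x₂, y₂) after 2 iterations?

(-0.275, 0.835)

∇g = (4x + 2y - 5, 2x + 8y + 4)
Step 1: at (-0.5, 3), ∇g = (-1, 27) → (-0.5, 3) − 0.05·(-1, 27) = (-0.45, 1.65)
Step 2: at (-0.45, 1.65), ∇g = (-3.5, 16.3) → (-0.45, 1.65) − 0.05·(-3.5, 16.3) = (-0.275, 0.835)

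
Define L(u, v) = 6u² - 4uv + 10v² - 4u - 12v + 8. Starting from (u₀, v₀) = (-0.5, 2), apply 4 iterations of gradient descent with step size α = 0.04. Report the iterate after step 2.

∇L = (12u - 4v - 4, -4u + 20v - 12)
Step 1: at (-0.5, 2), ∇L = (-18, 30) → (-0.5, 2) − 0.04·(-18, 30) = (0.22, 0.8)
Step 2: at (0.22, 0.8), ∇L = (-4.56, 3.12) → (0.22, 0.8) − 0.04·(-4.56, 3.12) = (0.4024, 0.6752)

(0.4024, 0.6752)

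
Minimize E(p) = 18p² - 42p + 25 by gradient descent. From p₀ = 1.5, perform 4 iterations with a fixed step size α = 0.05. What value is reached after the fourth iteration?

E′(p) = 36p - 42
Step 1: E′(1.5) = 12; p₁ = 1.5 − 0.05·12 = 0.9
Step 2: E′(0.9) = -9.6; p₂ = 0.9 − 0.05·(-9.6) = 1.38
Step 3: E′(1.38) = 7.68; p₃ = 1.38 − 0.05·7.68 = 0.996
Step 4: E′(0.996) = -6.144; p₄ = 0.996 − 0.05·(-6.144) = 1.3032

1.3032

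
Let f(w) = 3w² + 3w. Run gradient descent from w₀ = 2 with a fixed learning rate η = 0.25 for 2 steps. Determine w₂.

f′(w) = 6w + 3
Step 1: f′(2) = 15; w₁ = 2 − 0.25·15 = -1.75
Step 2: f′(-1.75) = -7.5; w₂ = -1.75 − 0.25·(-7.5) = 0.125

0.125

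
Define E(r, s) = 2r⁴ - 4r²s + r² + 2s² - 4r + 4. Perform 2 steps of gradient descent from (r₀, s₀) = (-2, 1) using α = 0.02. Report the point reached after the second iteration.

(-0.83035648, 1.202752)

∇E = (8r³ - 8rs + 2r - 4, -4r² + 4s)
Step 1: at (-2, 1), ∇E = (-56, -12) → (-2, 1) − 0.02·(-56, -12) = (-0.88, 1.24)
Step 2: at (-0.88, 1.24), ∇E = (-2.482176, 1.8624) → (-0.88, 1.24) − 0.02·(-2.482176, 1.8624) = (-0.83035648, 1.202752)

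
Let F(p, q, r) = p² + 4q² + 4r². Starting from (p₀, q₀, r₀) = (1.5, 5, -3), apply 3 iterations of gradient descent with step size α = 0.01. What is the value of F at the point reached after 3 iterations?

∇F = (2p, 8q, 8r)
Step 1: at (1.5, 5, -3), ∇F = (3, 40, -24) → (1.5, 5, -3) − 0.01·(3, 40, -24) = (1.47, 4.6, -2.76)
Step 2: at (1.47, 4.6, -2.76), ∇F = (2.94, 36.8, -22.08) → (1.47, 4.6, -2.76) − 0.01·(2.94, 36.8, -22.08) = (1.4406, 4.232, -2.5392)
Step 3: at (1.4406, 4.232, -2.5392), ∇F = (2.8812, 33.856, -20.3136) → (1.4406, 4.232, -2.5392) − 0.01·(2.8812, 33.856, -20.3136) = (1.411788, 3.89344, -2.336064)
F(1.411788, 3.89344, -2.336064) = 84.457425539728

84.457425539728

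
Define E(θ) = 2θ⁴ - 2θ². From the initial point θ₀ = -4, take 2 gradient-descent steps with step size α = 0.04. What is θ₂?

E′(θ) = 8θ³ - 4θ
Step 1: E′(-4) = -496; θ₁ = -4 − 0.04·(-496) = 15.84
Step 2: E′(15.84) = 31731.397632; θ₂ = 15.84 − 0.04·31731.397632 = -1253.41590528

-1253.41590528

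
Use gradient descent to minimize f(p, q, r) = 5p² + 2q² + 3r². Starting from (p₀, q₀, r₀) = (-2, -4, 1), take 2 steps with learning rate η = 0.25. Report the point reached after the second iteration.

∇f = (10p, 4q, 6r)
(p₁, q₁, r₁) = (-2, -4, 1) − 0.25·(-20, -16, 6) = (3, 0, -0.5)
(p₂, q₂, r₂) = (3, 0, -0.5) − 0.25·(30, 0, -3) = (-4.5, 0, 0.25)

(-4.5, 0, 0.25)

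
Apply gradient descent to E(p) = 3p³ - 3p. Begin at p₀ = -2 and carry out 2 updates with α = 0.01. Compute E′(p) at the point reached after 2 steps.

66.986659834809

E′(p) = 9p² - 3
p₁ = -2 − 0.01·33 = -2.33
p₂ = -2.33 − 0.01·45.8601 = -2.788601
E′(p) at (-2.788601) = 66.986659834809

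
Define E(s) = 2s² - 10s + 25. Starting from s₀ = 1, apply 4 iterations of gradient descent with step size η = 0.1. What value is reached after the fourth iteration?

E′(s) = 4s - 10
Step 1: E′(1) = -6; s₁ = 1 − 0.1·(-6) = 1.6
Step 2: E′(1.6) = -3.6; s₂ = 1.6 − 0.1·(-3.6) = 1.96
Step 3: E′(1.96) = -2.16; s₃ = 1.96 − 0.1·(-2.16) = 2.176
Step 4: E′(2.176) = -1.296; s₄ = 2.176 − 0.1·(-1.296) = 2.3056

2.3056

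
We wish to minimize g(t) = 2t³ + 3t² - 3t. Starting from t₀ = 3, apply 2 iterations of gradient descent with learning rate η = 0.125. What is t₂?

-24.76171875

g′(t) = 6t² + 6t - 3
Step 1: g′(3) = 69; t₁ = 3 − 0.125·69 = -5.625
Step 2: g′(-5.625) = 153.09375; t₂ = -5.625 − 0.125·153.09375 = -24.76171875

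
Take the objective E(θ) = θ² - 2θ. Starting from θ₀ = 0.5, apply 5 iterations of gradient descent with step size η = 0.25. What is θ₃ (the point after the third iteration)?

E′(θ) = 2θ - 2
Step 1: E′(0.5) = -1; θ₁ = 0.5 − 0.25·(-1) = 0.75
Step 2: E′(0.75) = -0.5; θ₂ = 0.75 − 0.25·(-0.5) = 0.875
Step 3: E′(0.875) = -0.25; θ₃ = 0.875 − 0.25·(-0.25) = 0.9375

0.9375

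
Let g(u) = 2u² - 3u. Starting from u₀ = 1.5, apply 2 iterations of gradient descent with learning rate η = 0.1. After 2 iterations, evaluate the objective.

g′(u) = 4u - 3
u₁ = 1.5 − 0.1·3 = 1.2
u₂ = 1.2 − 0.1·1.8 = 1.02
g(1.02) = -0.9792

-0.9792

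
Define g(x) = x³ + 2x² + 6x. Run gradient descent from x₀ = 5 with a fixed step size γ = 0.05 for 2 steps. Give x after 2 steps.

g′(x) = 3x² + 4x + 6
Step 1: g′(5) = 101; x₁ = 5 − 0.05·101 = -0.05
Step 2: g′(-0.05) = 5.8075; x₂ = -0.05 − 0.05·5.8075 = -0.340375

-0.340375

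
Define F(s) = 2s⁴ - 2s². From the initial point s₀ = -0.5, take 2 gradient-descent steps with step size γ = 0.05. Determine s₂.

-0.59345

F′(s) = 8s³ - 4s
s₁ = -0.5 − 0.05·1 = -0.55
s₂ = -0.55 − 0.05·0.869 = -0.59345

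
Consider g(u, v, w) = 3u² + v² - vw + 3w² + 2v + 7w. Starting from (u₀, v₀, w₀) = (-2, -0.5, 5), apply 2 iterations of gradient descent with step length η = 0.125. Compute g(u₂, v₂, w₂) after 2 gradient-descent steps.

∇g = (6u, 2v - w + 2, -v + 6w + 7)
(u₁, v₁, w₁) = (-2, -0.5, 5) − 0.125·(-12, -4, 37.5) = (-0.5, 0, 0.3125)
(u₂, v₂, w₂) = (-0.5, 0, 0.3125) − 0.125·(-3, 1.6875, 8.875) = (-0.125, -0.2109375, -0.796875)
g(-0.125, -0.2109375, -0.796875) = -4.17169189453125

-4.17169189453125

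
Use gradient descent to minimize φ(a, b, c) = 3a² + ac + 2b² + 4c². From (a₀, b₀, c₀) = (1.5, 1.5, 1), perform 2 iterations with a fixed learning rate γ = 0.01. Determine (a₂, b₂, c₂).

∇φ = (6a + c, 4b, a + 8c)
Step 1: at (1.5, 1.5, 1), ∇φ = (10, 6, 9.5) → (1.5, 1.5, 1) − 0.01·(10, 6, 9.5) = (1.4, 1.44, 0.905)
Step 2: at (1.4, 1.44, 0.905), ∇φ = (9.305, 5.76, 8.64) → (1.4, 1.44, 0.905) − 0.01·(9.305, 5.76, 8.64) = (1.30695, 1.3824, 0.8186)

(1.30695, 1.3824, 0.8186)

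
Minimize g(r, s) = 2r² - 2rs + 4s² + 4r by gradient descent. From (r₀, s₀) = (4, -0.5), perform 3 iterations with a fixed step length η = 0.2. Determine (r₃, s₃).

(-1.304, 0.7)

∇g = (4r - 2s + 4, -2r + 8s)
(r₁, s₁) = (4, -0.5) − 0.2·(21, -12) = (-0.2, 1.9)
(r₂, s₂) = (-0.2, 1.9) − 0.2·(-0.6, 15.6) = (-0.08, -1.22)
(r₃, s₃) = (-0.08, -1.22) − 0.2·(6.12, -9.6) = (-1.304, 0.7)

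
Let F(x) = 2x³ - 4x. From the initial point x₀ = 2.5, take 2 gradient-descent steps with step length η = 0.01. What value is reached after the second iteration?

1.9237665

F′(x) = 6x² - 4
Step 1: F′(2.5) = 33.5; x₁ = 2.5 − 0.01·33.5 = 2.165
Step 2: F′(2.165) = 24.12335; x₂ = 2.165 − 0.01·24.12335 = 1.9237665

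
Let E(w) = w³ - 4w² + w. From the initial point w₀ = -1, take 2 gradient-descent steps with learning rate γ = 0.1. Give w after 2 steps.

E′(w) = 3w² - 8w + 1
Step 1: E′(-1) = 12; w₁ = -1 − 0.1·12 = -2.2
Step 2: E′(-2.2) = 33.12; w₂ = -2.2 − 0.1·33.12 = -5.512

-5.512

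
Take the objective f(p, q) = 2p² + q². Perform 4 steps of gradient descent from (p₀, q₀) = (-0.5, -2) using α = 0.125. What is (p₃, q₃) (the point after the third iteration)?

(-0.0625, -0.84375)

∇f = (4p, 2q)
(p₁, q₁) = (-0.5, -2) − 0.125·(-2, -4) = (-0.25, -1.5)
(p₂, q₂) = (-0.25, -1.5) − 0.125·(-1, -3) = (-0.125, -1.125)
(p₃, q₃) = (-0.125, -1.125) − 0.125·(-0.5, -2.25) = (-0.0625, -0.84375)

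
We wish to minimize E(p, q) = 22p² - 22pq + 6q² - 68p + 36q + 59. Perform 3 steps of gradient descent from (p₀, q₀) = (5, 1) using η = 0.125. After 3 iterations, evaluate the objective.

7922859.81787109375

∇E = (44p - 22q - 68, -22p + 12q + 36)
Step 1: at (5, 1), ∇E = (130, -62) → (5, 1) − 0.125·(130, -62) = (-11.25, 8.75)
Step 2: at (-11.25, 8.75), ∇E = (-755.5, 388.5) → (-11.25, 8.75) − 0.125·(-755.5, 388.5) = (83.1875, -39.8125)
Step 3: at (83.1875, -39.8125), ∇E = (4468.125, -2271.875) → (83.1875, -39.8125) − 0.125·(4468.125, -2271.875) = (-475.328125, 244.171875)
E(-475.328125, 244.171875) = 7922859.81787109375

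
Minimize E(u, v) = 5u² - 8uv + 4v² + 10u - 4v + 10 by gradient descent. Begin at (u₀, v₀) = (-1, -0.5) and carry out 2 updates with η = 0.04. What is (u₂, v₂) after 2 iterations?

(-1.256, -0.5512)

∇E = (10u - 8v + 10, -8u + 8v - 4)
(u₁, v₁) = (-1, -0.5) − 0.04·(4, 0) = (-1.16, -0.5)
(u₂, v₂) = (-1.16, -0.5) − 0.04·(2.4, 1.28) = (-1.256, -0.5512)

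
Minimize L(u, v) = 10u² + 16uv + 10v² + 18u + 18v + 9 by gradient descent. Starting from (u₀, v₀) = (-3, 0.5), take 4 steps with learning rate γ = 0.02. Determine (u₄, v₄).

∇L = (20u + 16v + 18, 16u + 20v + 18)
Step 1: at (-3, 0.5), ∇L = (-34, -20) → (-3, 0.5) − 0.02·(-34, -20) = (-2.32, 0.9)
Step 2: at (-2.32, 0.9), ∇L = (-14, -1.12) → (-2.32, 0.9) − 0.02·(-14, -1.12) = (-2.04, 0.9224)
Step 3: at (-2.04, 0.9224), ∇L = (-8.0416, 3.808) → (-2.04, 0.9224) − 0.02·(-8.0416, 3.808) = (-1.879168, 0.84624)
Step 4: at (-1.879168, 0.84624), ∇L = (-6.04352, 4.858112) → (-1.879168, 0.84624) − 0.02·(-6.04352, 4.858112) = (-1.7582976, 0.74907776)

(-1.7582976, 0.74907776)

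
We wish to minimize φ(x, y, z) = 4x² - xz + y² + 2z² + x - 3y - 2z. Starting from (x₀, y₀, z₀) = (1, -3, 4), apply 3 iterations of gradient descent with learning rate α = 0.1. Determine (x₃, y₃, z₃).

∇φ = (8x - z + 1, 2y - 3, -x + 4z - 2)
(x₁, y₁, z₁) = (1, -3, 4) − 0.1·(5, -9, 13) = (0.5, -2.1, 2.7)
(x₂, y₂, z₂) = (0.5, -2.1, 2.7) − 0.1·(2.3, -7.2, 8.3) = (0.27, -1.38, 1.87)
(x₃, y₃, z₃) = (0.27, -1.38, 1.87) − 0.1·(1.29, -5.76, 5.21) = (0.141, -0.804, 1.349)

(0.141, -0.804, 1.349)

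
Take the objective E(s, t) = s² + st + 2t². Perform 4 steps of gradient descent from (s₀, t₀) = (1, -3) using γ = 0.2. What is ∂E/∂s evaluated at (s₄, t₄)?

∇E = (2s + t, s + 4t)
(s₁, t₁) = (1, -3) − 0.2·(-1, -11) = (1.2, -0.8)
(s₂, t₂) = (1.2, -0.8) − 0.2·(1.6, -2) = (0.88, -0.4)
(s₃, t₃) = (0.88, -0.4) − 0.2·(1.36, -0.72) = (0.608, -0.256)
(s₄, t₄) = (0.608, -0.256) − 0.2·(0.96, -0.416) = (0.416, -0.1728)
∂E/∂s at (0.416, -0.1728) = 0.6592

0.6592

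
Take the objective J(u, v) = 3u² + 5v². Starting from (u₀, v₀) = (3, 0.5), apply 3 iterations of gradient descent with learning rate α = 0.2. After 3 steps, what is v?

-0.5

∇J = (6u, 10v)
(u₁, v₁) = (3, 0.5) − 0.2·(18, 5) = (-0.6, -0.5)
(u₂, v₂) = (-0.6, -0.5) − 0.2·(-3.6, -5) = (0.12, 0.5)
(u₃, v₃) = (0.12, 0.5) − 0.2·(0.72, 5) = (-0.024, -0.5)
v = -0.5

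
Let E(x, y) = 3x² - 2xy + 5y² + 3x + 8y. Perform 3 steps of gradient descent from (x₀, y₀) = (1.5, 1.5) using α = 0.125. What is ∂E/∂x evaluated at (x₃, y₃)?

∇E = (6x - 2y + 3, -2x + 10y + 8)
Step 1: at (1.5, 1.5), ∇E = (9, 20) → (1.5, 1.5) − 0.125·(9, 20) = (0.375, -1)
Step 2: at (0.375, -1), ∇E = (7.25, -2.75) → (0.375, -1) − 0.125·(7.25, -2.75) = (-0.53125, -0.65625)
Step 3: at (-0.53125, -0.65625), ∇E = (1.125, 2.5) → (-0.53125, -0.65625) − 0.125·(1.125, 2.5) = (-0.671875, -0.96875)
∂E/∂x at (-0.671875, -0.96875) = 0.90625

0.90625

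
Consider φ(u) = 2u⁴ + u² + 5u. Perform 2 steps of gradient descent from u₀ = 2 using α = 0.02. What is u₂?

0.39320576

φ′(u) = 8u³ + 2u + 5
u₁ = 2 − 0.02·73 = 0.54
u₂ = 0.54 − 0.02·7.339712 = 0.39320576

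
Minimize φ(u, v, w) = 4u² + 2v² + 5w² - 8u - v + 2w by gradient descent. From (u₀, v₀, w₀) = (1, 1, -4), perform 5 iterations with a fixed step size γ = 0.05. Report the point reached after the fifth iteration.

(1, 0.49576, -0.31875)

∇φ = (8u - 8, 4v - 1, 10w + 2)
Step 1: at (1, 1, -4), ∇φ = (0, 3, -38) → (1, 1, -4) − 0.05·(0, 3, -38) = (1, 0.85, -2.1)
Step 2: at (1, 0.85, -2.1), ∇φ = (0, 2.4, -19) → (1, 0.85, -2.1) − 0.05·(0, 2.4, -19) = (1, 0.73, -1.15)
Step 3: at (1, 0.73, -1.15), ∇φ = (0, 1.92, -9.5) → (1, 0.73, -1.15) − 0.05·(0, 1.92, -9.5) = (1, 0.634, -0.675)
Step 4: at (1, 0.634, -0.675), ∇φ = (0, 1.536, -4.75) → (1, 0.634, -0.675) − 0.05·(0, 1.536, -4.75) = (1, 0.5572, -0.4375)
Step 5: at (1, 0.5572, -0.4375), ∇φ = (0, 1.2288, -2.375) → (1, 0.5572, -0.4375) − 0.05·(0, 1.2288, -2.375) = (1, 0.49576, -0.31875)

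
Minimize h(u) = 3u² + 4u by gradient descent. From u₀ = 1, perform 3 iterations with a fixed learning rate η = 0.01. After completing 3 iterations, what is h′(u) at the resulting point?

8.30584

h′(u) = 6u + 4
u₁ = 1 − 0.01·10 = 0.9
u₂ = 0.9 − 0.01·9.4 = 0.806
u₃ = 0.806 − 0.01·8.836 = 0.71764
h′(u) at (0.71764) = 8.30584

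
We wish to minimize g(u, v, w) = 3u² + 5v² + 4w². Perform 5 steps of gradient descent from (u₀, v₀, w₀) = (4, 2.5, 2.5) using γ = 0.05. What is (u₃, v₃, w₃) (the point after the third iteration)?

(1.372, 0.3125, 0.54)

∇g = (6u, 10v, 8w)
(u₁, v₁, w₁) = (4, 2.5, 2.5) − 0.05·(24, 25, 20) = (2.8, 1.25, 1.5)
(u₂, v₂, w₂) = (2.8, 1.25, 1.5) − 0.05·(16.8, 12.5, 12) = (1.96, 0.625, 0.9)
(u₃, v₃, w₃) = (1.96, 0.625, 0.9) − 0.05·(11.76, 6.25, 7.2) = (1.372, 0.3125, 0.54)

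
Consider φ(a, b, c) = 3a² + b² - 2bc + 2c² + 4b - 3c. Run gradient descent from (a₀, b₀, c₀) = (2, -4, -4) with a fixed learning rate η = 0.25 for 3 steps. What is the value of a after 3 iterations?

-0.25

∇φ = (6a, 2b - 2c + 4, -2b + 4c - 3)
(a₁, b₁, c₁) = (2, -4, -4) − 0.25·(12, 4, -11) = (-1, -5, -1.25)
(a₂, b₂, c₂) = (-1, -5, -1.25) − 0.25·(-6, -3.5, 2) = (0.5, -4.125, -1.75)
(a₃, b₃, c₃) = (0.5, -4.125, -1.75) − 0.25·(3, -0.75, -1.75) = (-0.25, -3.9375, -1.3125)
a = -0.25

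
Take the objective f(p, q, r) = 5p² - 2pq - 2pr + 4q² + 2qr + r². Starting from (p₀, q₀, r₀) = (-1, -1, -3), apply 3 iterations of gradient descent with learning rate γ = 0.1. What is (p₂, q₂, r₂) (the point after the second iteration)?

(-0.44, 0.36, -2.12)

∇f = (10p - 2q - 2r, -2p + 8q + 2r, -2p + 2q + 2r)
Step 1: at (-1, -1, -3), ∇f = (-2, -12, -6) → (-1, -1, -3) − 0.1·(-2, -12, -6) = (-0.8, 0.2, -2.4)
Step 2: at (-0.8, 0.2, -2.4), ∇f = (-3.6, -1.6, -2.8) → (-0.8, 0.2, -2.4) − 0.1·(-3.6, -1.6, -2.8) = (-0.44, 0.36, -2.12)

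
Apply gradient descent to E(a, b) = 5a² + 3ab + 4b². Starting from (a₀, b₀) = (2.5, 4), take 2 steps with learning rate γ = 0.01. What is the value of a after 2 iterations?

1.80885

∇E = (10a + 3b, 3a + 8b)
(a₁, b₁) = (2.5, 4) − 0.01·(37, 39.5) = (2.13, 3.605)
(a₂, b₂) = (2.13, 3.605) − 0.01·(32.115, 35.23) = (1.80885, 3.2527)
a = 1.80885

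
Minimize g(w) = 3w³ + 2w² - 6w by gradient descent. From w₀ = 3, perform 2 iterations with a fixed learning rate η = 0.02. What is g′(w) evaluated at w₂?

g′(w) = 9w² + 4w - 6
Step 1: g′(3) = 87; w₁ = 3 − 0.02·87 = 1.26
Step 2: g′(1.26) = 13.3284; w₂ = 1.26 − 0.02·13.3284 = 0.993432
g′(w) at (0.993432) = 6.855892247616

6.855892247616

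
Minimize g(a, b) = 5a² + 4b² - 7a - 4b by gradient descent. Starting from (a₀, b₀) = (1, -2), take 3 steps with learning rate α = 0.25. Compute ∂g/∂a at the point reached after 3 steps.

∇g = (10a - 7, 8b - 4)
(a₁, b₁) = (1, -2) − 0.25·(3, -20) = (0.25, 3)
(a₂, b₂) = (0.25, 3) − 0.25·(-4.5, 20) = (1.375, -2)
(a₃, b₃) = (1.375, -2) − 0.25·(6.75, -20) = (-0.3125, 3)
∂g/∂a at (-0.3125, 3) = -10.125

-10.125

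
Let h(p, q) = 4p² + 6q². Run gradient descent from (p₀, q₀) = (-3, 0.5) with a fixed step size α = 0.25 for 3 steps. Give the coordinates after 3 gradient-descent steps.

(3, -4)

∇h = (8p, 12q)
(p₁, q₁) = (-3, 0.5) − 0.25·(-24, 6) = (3, -1)
(p₂, q₂) = (3, -1) − 0.25·(24, -12) = (-3, 2)
(p₃, q₃) = (-3, 2) − 0.25·(-24, 24) = (3, -4)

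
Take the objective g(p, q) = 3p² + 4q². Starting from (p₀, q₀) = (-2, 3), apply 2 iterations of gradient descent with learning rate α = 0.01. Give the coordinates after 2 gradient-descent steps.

(-1.7672, 2.5392)

∇g = (6p, 8q)
Step 1: at (-2, 3), ∇g = (-12, 24) → (-2, 3) − 0.01·(-12, 24) = (-1.88, 2.76)
Step 2: at (-1.88, 2.76), ∇g = (-11.28, 22.08) → (-1.88, 2.76) − 0.01·(-11.28, 22.08) = (-1.7672, 2.5392)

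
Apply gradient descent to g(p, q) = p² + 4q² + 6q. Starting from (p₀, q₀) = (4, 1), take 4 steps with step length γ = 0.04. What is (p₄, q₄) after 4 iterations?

(2.86557184, -0.37582592)

∇g = (2p, 8q + 6)
(p₁, q₁) = (4, 1) − 0.04·(8, 14) = (3.68, 0.44)
(p₂, q₂) = (3.68, 0.44) − 0.04·(7.36, 9.52) = (3.3856, 0.0592)
(p₃, q₃) = (3.3856, 0.0592) − 0.04·(6.7712, 6.4736) = (3.114752, -0.199744)
(p₄, q₄) = (3.114752, -0.199744) − 0.04·(6.229504, 4.402048) = (2.86557184, -0.37582592)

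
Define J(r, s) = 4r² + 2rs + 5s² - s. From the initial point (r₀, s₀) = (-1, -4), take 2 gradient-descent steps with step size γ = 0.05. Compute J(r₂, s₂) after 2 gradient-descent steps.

4.415875

∇J = (8r + 2s, 2r + 10s - 1)
Step 1: at (-1, -4), ∇J = (-16, -43) → (-1, -4) − 0.05·(-16, -43) = (-0.2, -1.85)
Step 2: at (-0.2, -1.85), ∇J = (-5.3, -19.9) → (-0.2, -1.85) − 0.05·(-5.3, -19.9) = (0.065, -0.855)
J(0.065, -0.855) = 4.415875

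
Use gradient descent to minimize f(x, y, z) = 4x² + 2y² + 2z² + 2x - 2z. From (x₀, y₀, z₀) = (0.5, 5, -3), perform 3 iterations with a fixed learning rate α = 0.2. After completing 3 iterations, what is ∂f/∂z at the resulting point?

∇f = (8x + 2, 4y, 4z - 2)
(x₁, y₁, z₁) = (0.5, 5, -3) − 0.2·(6, 20, -14) = (-0.7, 1, -0.2)
(x₂, y₂, z₂) = (-0.7, 1, -0.2) − 0.2·(-3.6, 4, -2.8) = (0.02, 0.2, 0.36)
(x₃, y₃, z₃) = (0.02, 0.2, 0.36) − 0.2·(2.16, 0.8, -0.56) = (-0.412, 0.04, 0.472)
∂f/∂z at (-0.412, 0.04, 0.472) = -0.112

-0.112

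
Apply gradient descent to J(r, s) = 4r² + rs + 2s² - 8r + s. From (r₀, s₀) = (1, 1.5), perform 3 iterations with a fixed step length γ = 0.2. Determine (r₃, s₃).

(0.952, -0.512)

∇J = (8r + s - 8, r + 4s + 1)
Step 1: at (1, 1.5), ∇J = (1.5, 8) → (1, 1.5) − 0.2·(1.5, 8) = (0.7, -0.1)
Step 2: at (0.7, -0.1), ∇J = (-2.5, 1.3) → (0.7, -0.1) − 0.2·(-2.5, 1.3) = (1.2, -0.36)
Step 3: at (1.2, -0.36), ∇J = (1.24, 0.76) → (1.2, -0.36) − 0.2·(1.24, 0.76) = (0.952, -0.512)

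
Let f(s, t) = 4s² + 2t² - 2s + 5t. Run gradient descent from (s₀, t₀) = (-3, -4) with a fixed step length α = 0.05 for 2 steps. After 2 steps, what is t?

∇f = (8s - 2, 4t + 5)
Step 1: at (-3, -4), ∇f = (-26, -11) → (-3, -4) − 0.05·(-26, -11) = (-1.7, -3.45)
Step 2: at (-1.7, -3.45), ∇f = (-15.6, -8.8) → (-1.7, -3.45) − 0.05·(-15.6, -8.8) = (-0.92, -3.01)
t = -3.01

-3.01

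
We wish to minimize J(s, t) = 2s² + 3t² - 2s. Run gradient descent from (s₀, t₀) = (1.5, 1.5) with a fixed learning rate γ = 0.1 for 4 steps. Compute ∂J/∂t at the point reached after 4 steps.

0.2304

∇J = (4s - 2, 6t)
(s₁, t₁) = (1.5, 1.5) − 0.1·(4, 9) = (1.1, 0.6)
(s₂, t₂) = (1.1, 0.6) − 0.1·(2.4, 3.6) = (0.86, 0.24)
(s₃, t₃) = (0.86, 0.24) − 0.1·(1.44, 1.44) = (0.716, 0.096)
(s₄, t₄) = (0.716, 0.096) − 0.1·(0.864, 0.576) = (0.6296, 0.0384)
∂J/∂t at (0.6296, 0.0384) = 0.2304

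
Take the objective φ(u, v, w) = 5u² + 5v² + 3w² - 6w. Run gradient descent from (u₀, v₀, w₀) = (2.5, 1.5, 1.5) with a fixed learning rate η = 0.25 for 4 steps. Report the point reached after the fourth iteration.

(12.65625, 7.59375, 1.03125)

∇φ = (10u, 10v, 6w - 6)
(u₁, v₁, w₁) = (2.5, 1.5, 1.5) − 0.25·(25, 15, 3) = (-3.75, -2.25, 0.75)
(u₂, v₂, w₂) = (-3.75, -2.25, 0.75) − 0.25·(-37.5, -22.5, -1.5) = (5.625, 3.375, 1.125)
(u₃, v₃, w₃) = (5.625, 3.375, 1.125) − 0.25·(56.25, 33.75, 0.75) = (-8.4375, -5.0625, 0.9375)
(u₄, v₄, w₄) = (-8.4375, -5.0625, 0.9375) − 0.25·(-84.375, -50.625, -0.375) = (12.65625, 7.59375, 1.03125)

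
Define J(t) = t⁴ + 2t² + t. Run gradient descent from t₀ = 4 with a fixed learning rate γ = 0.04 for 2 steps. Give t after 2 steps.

J′(t) = 4t³ + 4t + 1
Step 1: J′(4) = 273; t₁ = 4 − 0.04·273 = -6.92
Step 2: J′(-6.92) = -1352.175552; t₂ = -6.92 − 0.04·(-1352.175552) = 47.16702208

47.16702208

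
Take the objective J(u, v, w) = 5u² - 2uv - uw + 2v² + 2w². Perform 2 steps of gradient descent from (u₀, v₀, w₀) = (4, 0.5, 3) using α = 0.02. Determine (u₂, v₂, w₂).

∇J = (10u - 2v - w, -2u + 4v, -u + 4w)
(u₁, v₁, w₁) = (4, 0.5, 3) − 0.02·(36, -6, 8) = (3.28, 0.62, 2.84)
(u₂, v₂, w₂) = (3.28, 0.62, 2.84) − 0.02·(28.72, -4.08, 8.08) = (2.7056, 0.7016, 2.6784)

(2.7056, 0.7016, 2.6784)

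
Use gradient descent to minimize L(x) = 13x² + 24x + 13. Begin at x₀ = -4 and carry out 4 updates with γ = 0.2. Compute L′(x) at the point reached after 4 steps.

L′(x) = 26x + 24
Step 1: L′(-4) = -80; x₁ = -4 − 0.2·(-80) = 12
Step 2: L′(12) = 336; x₂ = 12 − 0.2·336 = -55.2
Step 3: L′(-55.2) = -1411.2; x₃ = -55.2 − 0.2·(-1411.2) = 227.04
Step 4: L′(227.04) = 5927.04; x₄ = 227.04 − 0.2·5927.04 = -958.368
L′(x) at (-958.368) = -24893.568

-24893.568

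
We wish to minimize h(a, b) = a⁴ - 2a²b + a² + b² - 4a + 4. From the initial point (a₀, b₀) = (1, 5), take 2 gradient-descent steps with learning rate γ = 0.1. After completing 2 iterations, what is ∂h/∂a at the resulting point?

∇h = (4a³ - 4ab + 2a - 4, -2a² + 2b)
(a₁, b₁) = (1, 5) − 0.1·(-18, 8) = (2.8, 4.2)
(a₂, b₂) = (2.8, 4.2) − 0.1·(42.368, -7.28) = (-1.4368, 4.928)
∂h/∂a at (-1.4368, 4.928) = 9.584115023872

9.584115023872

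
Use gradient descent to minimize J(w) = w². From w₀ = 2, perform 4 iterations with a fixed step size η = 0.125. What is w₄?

J′(w) = 2w
Step 1: J′(2) = 4; w₁ = 2 − 0.125·4 = 1.5
Step 2: J′(1.5) = 3; w₂ = 1.5 − 0.125·3 = 1.125
Step 3: J′(1.125) = 2.25; w₃ = 1.125 − 0.125·2.25 = 0.84375
Step 4: J′(0.84375) = 1.6875; w₄ = 0.84375 − 0.125·1.6875 = 0.6328125

0.6328125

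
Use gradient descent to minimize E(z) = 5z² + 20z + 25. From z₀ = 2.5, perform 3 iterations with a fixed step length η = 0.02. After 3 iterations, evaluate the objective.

E′(z) = 10z + 20
z₁ = 2.5 − 0.02·45 = 1.6
z₂ = 1.6 − 0.02·36 = 0.88
z₃ = 0.88 − 0.02·28.8 = 0.304
E(0.304) = 31.54208

31.54208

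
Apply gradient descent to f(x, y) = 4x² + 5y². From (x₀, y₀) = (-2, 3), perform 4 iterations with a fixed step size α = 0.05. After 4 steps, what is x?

∇f = (8x, 10y)
Step 1: at (-2, 3), ∇f = (-16, 30) → (-2, 3) − 0.05·(-16, 30) = (-1.2, 1.5)
Step 2: at (-1.2, 1.5), ∇f = (-9.6, 15) → (-1.2, 1.5) − 0.05·(-9.6, 15) = (-0.72, 0.75)
Step 3: at (-0.72, 0.75), ∇f = (-5.76, 7.5) → (-0.72, 0.75) − 0.05·(-5.76, 7.5) = (-0.432, 0.375)
Step 4: at (-0.432, 0.375), ∇f = (-3.456, 3.75) → (-0.432, 0.375) − 0.05·(-3.456, 3.75) = (-0.2592, 0.1875)
x = -0.2592

-0.2592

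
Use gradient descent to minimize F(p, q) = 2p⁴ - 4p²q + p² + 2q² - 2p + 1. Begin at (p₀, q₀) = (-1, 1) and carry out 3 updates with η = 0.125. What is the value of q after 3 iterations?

0.4375

∇F = (8p³ - 8pq + 2p - 2, -4p² + 4q)
(p₁, q₁) = (-1, 1) − 0.125·(-4, 0) = (-0.5, 1)
(p₂, q₂) = (-0.5, 1) − 0.125·(0, 3) = (-0.5, 0.625)
(p₃, q₃) = (-0.5, 0.625) − 0.125·(-1.5, 1.5) = (-0.3125, 0.4375)
q = 0.4375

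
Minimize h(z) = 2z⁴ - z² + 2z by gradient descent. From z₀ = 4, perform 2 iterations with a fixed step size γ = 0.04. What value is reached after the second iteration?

1352.97235968

h′(z) = 8z³ - 2z + 2
z₁ = 4 − 0.04·506 = -16.24
z₂ = -16.24 − 0.04·(-34230.308992) = 1352.97235968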